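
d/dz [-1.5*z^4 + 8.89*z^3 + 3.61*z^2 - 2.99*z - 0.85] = -6.0*z^3 + 26.67*z^2 + 7.22*z - 2.99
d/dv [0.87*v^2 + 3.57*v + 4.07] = 1.74*v + 3.57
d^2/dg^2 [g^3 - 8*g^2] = 6*g - 16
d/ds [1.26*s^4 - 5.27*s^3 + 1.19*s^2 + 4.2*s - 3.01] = 5.04*s^3 - 15.81*s^2 + 2.38*s + 4.2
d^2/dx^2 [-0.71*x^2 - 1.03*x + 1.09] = -1.42000000000000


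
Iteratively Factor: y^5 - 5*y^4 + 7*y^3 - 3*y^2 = (y - 1)*(y^4 - 4*y^3 + 3*y^2) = y*(y - 1)*(y^3 - 4*y^2 + 3*y) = y^2*(y - 1)*(y^2 - 4*y + 3) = y^2*(y - 3)*(y - 1)*(y - 1)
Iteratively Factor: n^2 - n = (n - 1)*(n)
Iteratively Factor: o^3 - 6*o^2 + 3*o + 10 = (o - 2)*(o^2 - 4*o - 5) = (o - 5)*(o - 2)*(o + 1)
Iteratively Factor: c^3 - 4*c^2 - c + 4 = (c - 1)*(c^2 - 3*c - 4) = (c - 4)*(c - 1)*(c + 1)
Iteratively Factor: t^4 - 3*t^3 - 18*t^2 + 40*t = (t - 5)*(t^3 + 2*t^2 - 8*t) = (t - 5)*(t + 4)*(t^2 - 2*t) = (t - 5)*(t - 2)*(t + 4)*(t)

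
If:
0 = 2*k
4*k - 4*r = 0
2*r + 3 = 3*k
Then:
No Solution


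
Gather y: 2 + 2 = 4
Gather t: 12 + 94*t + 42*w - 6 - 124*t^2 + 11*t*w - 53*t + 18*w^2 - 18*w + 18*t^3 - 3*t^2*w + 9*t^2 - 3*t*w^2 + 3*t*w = 18*t^3 + t^2*(-3*w - 115) + t*(-3*w^2 + 14*w + 41) + 18*w^2 + 24*w + 6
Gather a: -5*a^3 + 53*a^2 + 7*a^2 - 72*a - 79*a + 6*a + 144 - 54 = -5*a^3 + 60*a^2 - 145*a + 90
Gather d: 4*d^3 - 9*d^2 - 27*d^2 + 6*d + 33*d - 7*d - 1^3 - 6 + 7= 4*d^3 - 36*d^2 + 32*d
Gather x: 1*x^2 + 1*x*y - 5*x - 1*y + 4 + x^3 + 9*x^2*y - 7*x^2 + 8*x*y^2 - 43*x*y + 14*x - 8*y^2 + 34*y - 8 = x^3 + x^2*(9*y - 6) + x*(8*y^2 - 42*y + 9) - 8*y^2 + 33*y - 4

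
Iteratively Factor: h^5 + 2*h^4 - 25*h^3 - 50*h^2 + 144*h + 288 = (h - 3)*(h^4 + 5*h^3 - 10*h^2 - 80*h - 96) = (h - 3)*(h + 3)*(h^3 + 2*h^2 - 16*h - 32) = (h - 4)*(h - 3)*(h + 3)*(h^2 + 6*h + 8) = (h - 4)*(h - 3)*(h + 2)*(h + 3)*(h + 4)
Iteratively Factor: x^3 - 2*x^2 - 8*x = (x + 2)*(x^2 - 4*x) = x*(x + 2)*(x - 4)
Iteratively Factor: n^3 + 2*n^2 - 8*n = (n)*(n^2 + 2*n - 8) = n*(n - 2)*(n + 4)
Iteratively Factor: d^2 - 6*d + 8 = (d - 4)*(d - 2)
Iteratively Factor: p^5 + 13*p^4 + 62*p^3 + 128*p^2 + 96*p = (p + 4)*(p^4 + 9*p^3 + 26*p^2 + 24*p) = (p + 4)^2*(p^3 + 5*p^2 + 6*p) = p*(p + 4)^2*(p^2 + 5*p + 6) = p*(p + 3)*(p + 4)^2*(p + 2)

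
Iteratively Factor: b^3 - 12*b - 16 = (b + 2)*(b^2 - 2*b - 8) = (b - 4)*(b + 2)*(b + 2)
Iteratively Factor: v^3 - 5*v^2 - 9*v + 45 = (v - 5)*(v^2 - 9) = (v - 5)*(v - 3)*(v + 3)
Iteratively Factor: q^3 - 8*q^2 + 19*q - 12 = (q - 4)*(q^2 - 4*q + 3) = (q - 4)*(q - 3)*(q - 1)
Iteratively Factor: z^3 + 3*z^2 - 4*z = (z - 1)*(z^2 + 4*z) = (z - 1)*(z + 4)*(z)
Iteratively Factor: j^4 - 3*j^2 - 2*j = (j + 1)*(j^3 - j^2 - 2*j) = (j + 1)^2*(j^2 - 2*j) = j*(j + 1)^2*(j - 2)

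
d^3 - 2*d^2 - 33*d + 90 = (d - 5)*(d - 3)*(d + 6)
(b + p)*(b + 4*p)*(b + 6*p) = b^3 + 11*b^2*p + 34*b*p^2 + 24*p^3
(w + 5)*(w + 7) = w^2 + 12*w + 35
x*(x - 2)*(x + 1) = x^3 - x^2 - 2*x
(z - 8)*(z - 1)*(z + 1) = z^3 - 8*z^2 - z + 8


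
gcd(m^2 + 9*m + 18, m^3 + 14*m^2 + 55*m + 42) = m + 6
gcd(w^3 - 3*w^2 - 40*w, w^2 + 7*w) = w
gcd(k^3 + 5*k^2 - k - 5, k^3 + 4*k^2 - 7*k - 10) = k^2 + 6*k + 5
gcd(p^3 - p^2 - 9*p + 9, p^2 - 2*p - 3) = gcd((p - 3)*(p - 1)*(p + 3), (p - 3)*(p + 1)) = p - 3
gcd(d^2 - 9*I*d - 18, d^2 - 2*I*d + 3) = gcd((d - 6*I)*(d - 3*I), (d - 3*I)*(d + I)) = d - 3*I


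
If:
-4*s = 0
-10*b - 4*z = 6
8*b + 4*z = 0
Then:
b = -3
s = 0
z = 6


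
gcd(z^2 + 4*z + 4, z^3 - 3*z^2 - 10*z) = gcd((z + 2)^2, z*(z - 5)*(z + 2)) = z + 2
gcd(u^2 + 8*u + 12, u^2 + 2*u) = u + 2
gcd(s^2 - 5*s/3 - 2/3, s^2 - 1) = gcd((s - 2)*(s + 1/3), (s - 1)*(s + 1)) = 1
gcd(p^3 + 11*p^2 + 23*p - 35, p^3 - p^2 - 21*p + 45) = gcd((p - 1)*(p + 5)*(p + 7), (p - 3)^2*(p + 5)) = p + 5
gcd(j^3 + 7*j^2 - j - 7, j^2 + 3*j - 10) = 1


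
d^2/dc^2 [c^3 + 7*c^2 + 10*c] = 6*c + 14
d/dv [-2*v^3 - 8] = -6*v^2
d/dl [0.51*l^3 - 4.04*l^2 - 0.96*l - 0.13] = 1.53*l^2 - 8.08*l - 0.96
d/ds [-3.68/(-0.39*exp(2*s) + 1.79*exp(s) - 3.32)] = (6.5872 - 2.8704*exp(s))*exp(s)/(0.39*exp(2*s) - 1.79*exp(s) + 3.32)^2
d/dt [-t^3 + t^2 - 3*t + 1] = -3*t^2 + 2*t - 3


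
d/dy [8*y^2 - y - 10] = 16*y - 1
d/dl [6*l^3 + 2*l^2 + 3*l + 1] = 18*l^2 + 4*l + 3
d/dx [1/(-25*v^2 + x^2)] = -2*x/(25*v^2 - x^2)^2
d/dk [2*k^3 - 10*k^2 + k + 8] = 6*k^2 - 20*k + 1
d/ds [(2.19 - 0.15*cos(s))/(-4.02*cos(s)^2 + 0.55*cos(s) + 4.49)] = (0.603*cos(s)^2 - 17.6076*cos(s) + 1.878)*sin(s)/(16.1604*cos(s)^4 - 4.422*cos(s)^3 - 35.7971*cos(s)^2 + 4.939*cos(s) + 20.1601)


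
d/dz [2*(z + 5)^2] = 4*z + 20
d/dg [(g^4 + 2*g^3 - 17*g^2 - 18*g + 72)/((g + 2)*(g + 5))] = (2*g^5 + 23*g^4 + 68*g^3 - 41*g^2 - 484*g - 684)/(g^4 + 14*g^3 + 69*g^2 + 140*g + 100)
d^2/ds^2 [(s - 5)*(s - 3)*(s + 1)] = 6*s - 14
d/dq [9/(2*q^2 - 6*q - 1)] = 18*(3 - 2*q)/(-2*q^2 + 6*q + 1)^2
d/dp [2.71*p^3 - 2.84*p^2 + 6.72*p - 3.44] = 8.13*p^2 - 5.68*p + 6.72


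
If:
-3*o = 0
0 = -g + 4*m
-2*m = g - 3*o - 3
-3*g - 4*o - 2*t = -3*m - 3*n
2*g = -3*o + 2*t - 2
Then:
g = 2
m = 1/2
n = 7/2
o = 0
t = 3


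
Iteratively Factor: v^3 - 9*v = (v + 3)*(v^2 - 3*v) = v*(v + 3)*(v - 3)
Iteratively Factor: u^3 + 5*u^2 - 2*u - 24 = (u - 2)*(u^2 + 7*u + 12) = (u - 2)*(u + 4)*(u + 3)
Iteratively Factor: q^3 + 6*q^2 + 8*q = (q + 2)*(q^2 + 4*q) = (q + 2)*(q + 4)*(q)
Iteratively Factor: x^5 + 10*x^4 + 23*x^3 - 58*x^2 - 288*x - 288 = (x + 2)*(x^4 + 8*x^3 + 7*x^2 - 72*x - 144) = (x + 2)*(x + 3)*(x^3 + 5*x^2 - 8*x - 48) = (x + 2)*(x + 3)*(x + 4)*(x^2 + x - 12) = (x + 2)*(x + 3)*(x + 4)^2*(x - 3)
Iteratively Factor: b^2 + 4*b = (b + 4)*(b)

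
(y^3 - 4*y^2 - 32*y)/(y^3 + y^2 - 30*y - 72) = y*(y - 8)/(y^2 - 3*y - 18)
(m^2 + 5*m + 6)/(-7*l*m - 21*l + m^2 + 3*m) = (-m - 2)/(7*l - m)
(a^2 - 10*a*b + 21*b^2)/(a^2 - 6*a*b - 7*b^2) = (a - 3*b)/(a + b)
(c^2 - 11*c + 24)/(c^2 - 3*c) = (c - 8)/c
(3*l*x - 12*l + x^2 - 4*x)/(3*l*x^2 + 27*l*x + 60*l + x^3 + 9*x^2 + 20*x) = (x - 4)/(x^2 + 9*x + 20)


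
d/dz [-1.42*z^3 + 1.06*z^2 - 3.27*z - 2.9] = -4.26*z^2 + 2.12*z - 3.27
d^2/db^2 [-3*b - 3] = 0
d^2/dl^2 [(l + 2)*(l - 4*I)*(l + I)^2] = 12*l^2 + 12*l*(1 - I) + 14 - 8*I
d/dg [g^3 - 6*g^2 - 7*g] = 3*g^2 - 12*g - 7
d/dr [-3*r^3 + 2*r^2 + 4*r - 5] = -9*r^2 + 4*r + 4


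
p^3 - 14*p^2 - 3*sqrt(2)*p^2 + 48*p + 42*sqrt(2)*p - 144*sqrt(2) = (p - 8)*(p - 6)*(p - 3*sqrt(2))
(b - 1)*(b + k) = b^2 + b*k - b - k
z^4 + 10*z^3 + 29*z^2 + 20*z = z*(z + 1)*(z + 4)*(z + 5)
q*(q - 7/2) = q^2 - 7*q/2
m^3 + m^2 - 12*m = m*(m - 3)*(m + 4)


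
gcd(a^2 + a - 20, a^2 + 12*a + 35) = a + 5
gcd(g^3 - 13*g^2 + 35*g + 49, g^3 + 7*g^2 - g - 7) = g + 1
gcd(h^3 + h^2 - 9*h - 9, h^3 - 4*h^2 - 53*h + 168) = h - 3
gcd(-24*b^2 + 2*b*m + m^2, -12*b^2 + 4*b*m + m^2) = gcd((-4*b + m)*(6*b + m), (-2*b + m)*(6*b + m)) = 6*b + m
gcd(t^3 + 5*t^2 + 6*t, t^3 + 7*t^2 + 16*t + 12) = t^2 + 5*t + 6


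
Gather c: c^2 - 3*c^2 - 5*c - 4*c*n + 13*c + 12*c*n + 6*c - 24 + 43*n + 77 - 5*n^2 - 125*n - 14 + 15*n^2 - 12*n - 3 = -2*c^2 + c*(8*n + 14) + 10*n^2 - 94*n + 36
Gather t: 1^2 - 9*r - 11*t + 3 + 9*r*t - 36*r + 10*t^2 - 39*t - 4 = -45*r + 10*t^2 + t*(9*r - 50)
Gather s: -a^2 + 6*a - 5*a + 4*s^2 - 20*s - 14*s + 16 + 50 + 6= -a^2 + a + 4*s^2 - 34*s + 72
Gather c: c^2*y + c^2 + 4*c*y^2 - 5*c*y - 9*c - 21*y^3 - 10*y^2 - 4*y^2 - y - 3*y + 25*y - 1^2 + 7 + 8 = c^2*(y + 1) + c*(4*y^2 - 5*y - 9) - 21*y^3 - 14*y^2 + 21*y + 14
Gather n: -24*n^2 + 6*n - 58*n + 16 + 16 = -24*n^2 - 52*n + 32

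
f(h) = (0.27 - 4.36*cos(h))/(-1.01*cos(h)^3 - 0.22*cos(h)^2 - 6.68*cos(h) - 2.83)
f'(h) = (0.27 - 4.36*cos(h))*(-3.03*sin(h)*cos(h)^2 - 0.44*sin(h)*cos(h) - 6.68*sin(h))/(-1.01*cos(h)^3 - 0.22*cos(h)^2 - 6.68*cos(h) - 2.83)^2 + 4.36*sin(h)/(-1.01*cos(h)^3 - 0.22*cos(h)^2 - 6.68*cos(h) - 2.83)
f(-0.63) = 0.37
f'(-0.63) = 0.07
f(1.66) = -0.29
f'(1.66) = -2.82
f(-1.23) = 0.23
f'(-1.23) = 0.50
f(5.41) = 0.34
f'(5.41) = 0.16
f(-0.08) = 0.38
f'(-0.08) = 0.00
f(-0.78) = 0.35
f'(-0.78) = 0.12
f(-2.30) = 1.74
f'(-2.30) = 3.73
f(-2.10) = 4.01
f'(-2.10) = 34.50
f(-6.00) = 0.38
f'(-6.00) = -0.02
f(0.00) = 0.38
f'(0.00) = 0.00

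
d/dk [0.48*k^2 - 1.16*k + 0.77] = 0.96*k - 1.16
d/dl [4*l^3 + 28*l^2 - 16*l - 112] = 12*l^2 + 56*l - 16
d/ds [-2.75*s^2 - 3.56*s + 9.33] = -5.5*s - 3.56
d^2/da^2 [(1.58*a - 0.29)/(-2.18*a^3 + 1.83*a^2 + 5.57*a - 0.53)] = (-45.052752*a^5 + 54.357864*a^4 - 67.463956*a^3 + 6.60534600000005*a^2 + 6.530946*a + 9.228348)/(10.360232*a^9 - 26.090676*a^8 - 57.510798*a^7 + 134.753577*a^6 + 134.256435*a^5 - 203.615418*a^4 - 138.557549*a^3 + 47.78745*a^2 - 4.693839*a + 0.148877)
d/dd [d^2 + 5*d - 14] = 2*d + 5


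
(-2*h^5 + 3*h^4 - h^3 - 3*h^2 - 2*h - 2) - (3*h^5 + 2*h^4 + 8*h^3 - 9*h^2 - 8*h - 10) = -5*h^5 + h^4 - 9*h^3 + 6*h^2 + 6*h + 8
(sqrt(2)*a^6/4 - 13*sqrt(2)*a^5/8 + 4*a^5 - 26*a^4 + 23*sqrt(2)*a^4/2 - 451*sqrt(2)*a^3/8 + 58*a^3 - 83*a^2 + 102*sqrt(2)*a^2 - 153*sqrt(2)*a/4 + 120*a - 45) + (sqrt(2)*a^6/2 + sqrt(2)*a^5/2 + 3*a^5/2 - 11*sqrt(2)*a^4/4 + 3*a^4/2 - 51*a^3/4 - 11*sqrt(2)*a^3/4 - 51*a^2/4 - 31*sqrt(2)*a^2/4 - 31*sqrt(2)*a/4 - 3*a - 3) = 3*sqrt(2)*a^6/4 - 9*sqrt(2)*a^5/8 + 11*a^5/2 - 49*a^4/2 + 35*sqrt(2)*a^4/4 - 473*sqrt(2)*a^3/8 + 181*a^3/4 - 383*a^2/4 + 377*sqrt(2)*a^2/4 - 46*sqrt(2)*a + 117*a - 48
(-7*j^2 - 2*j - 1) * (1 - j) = 7*j^3 - 5*j^2 - j - 1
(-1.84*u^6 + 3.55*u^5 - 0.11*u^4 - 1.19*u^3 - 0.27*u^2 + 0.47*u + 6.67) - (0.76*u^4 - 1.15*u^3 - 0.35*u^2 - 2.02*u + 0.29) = -1.84*u^6 + 3.55*u^5 - 0.87*u^4 - 0.04*u^3 + 0.08*u^2 + 2.49*u + 6.38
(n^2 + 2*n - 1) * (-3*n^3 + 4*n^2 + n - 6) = -3*n^5 - 2*n^4 + 12*n^3 - 8*n^2 - 13*n + 6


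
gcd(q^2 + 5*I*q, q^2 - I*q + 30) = q + 5*I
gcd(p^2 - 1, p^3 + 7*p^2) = 1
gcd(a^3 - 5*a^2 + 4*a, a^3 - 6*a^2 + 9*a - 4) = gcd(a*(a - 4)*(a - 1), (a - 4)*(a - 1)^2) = a^2 - 5*a + 4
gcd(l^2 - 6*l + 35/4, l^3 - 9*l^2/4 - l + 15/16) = l - 5/2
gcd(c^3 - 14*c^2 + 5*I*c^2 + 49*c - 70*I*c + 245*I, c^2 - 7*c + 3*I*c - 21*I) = c - 7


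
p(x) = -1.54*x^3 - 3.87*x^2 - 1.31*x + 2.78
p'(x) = -4.62*x^2 - 7.74*x - 1.31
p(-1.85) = 1.71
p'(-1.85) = -2.80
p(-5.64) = 163.35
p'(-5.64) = -104.62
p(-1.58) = 1.26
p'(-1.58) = -0.61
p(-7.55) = 454.84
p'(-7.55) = -206.22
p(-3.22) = 18.29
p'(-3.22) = -24.29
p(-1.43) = 1.24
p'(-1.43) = 0.31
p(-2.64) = 7.60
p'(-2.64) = -13.08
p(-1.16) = 1.50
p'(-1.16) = 1.45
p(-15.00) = 4349.18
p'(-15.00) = -924.71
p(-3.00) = 13.46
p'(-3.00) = -19.67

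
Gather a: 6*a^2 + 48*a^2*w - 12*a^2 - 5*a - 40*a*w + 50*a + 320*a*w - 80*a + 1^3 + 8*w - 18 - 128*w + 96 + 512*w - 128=a^2*(48*w - 6) + a*(280*w - 35) + 392*w - 49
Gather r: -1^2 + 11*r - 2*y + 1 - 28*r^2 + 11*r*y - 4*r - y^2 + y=-28*r^2 + r*(11*y + 7) - y^2 - y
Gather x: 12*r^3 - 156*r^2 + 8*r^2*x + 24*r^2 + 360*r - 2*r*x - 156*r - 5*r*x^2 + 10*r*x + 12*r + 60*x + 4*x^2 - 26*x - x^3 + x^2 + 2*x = 12*r^3 - 132*r^2 + 216*r - x^3 + x^2*(5 - 5*r) + x*(8*r^2 + 8*r + 36)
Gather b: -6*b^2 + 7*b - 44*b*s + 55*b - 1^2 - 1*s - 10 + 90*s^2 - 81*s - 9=-6*b^2 + b*(62 - 44*s) + 90*s^2 - 82*s - 20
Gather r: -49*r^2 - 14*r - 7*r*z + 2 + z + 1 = -49*r^2 + r*(-7*z - 14) + z + 3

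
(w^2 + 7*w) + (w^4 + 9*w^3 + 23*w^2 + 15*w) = w^4 + 9*w^3 + 24*w^2 + 22*w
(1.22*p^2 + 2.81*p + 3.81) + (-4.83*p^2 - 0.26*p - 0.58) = -3.61*p^2 + 2.55*p + 3.23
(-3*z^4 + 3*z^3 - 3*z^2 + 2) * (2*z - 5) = -6*z^5 + 21*z^4 - 21*z^3 + 15*z^2 + 4*z - 10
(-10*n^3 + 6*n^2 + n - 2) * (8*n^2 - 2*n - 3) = -80*n^5 + 68*n^4 + 26*n^3 - 36*n^2 + n + 6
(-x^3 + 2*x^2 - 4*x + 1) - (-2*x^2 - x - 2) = -x^3 + 4*x^2 - 3*x + 3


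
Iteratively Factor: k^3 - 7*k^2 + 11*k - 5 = (k - 1)*(k^2 - 6*k + 5) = (k - 5)*(k - 1)*(k - 1)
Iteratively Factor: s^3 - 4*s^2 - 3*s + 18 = (s + 2)*(s^2 - 6*s + 9) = (s - 3)*(s + 2)*(s - 3)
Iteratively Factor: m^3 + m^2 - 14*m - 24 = (m - 4)*(m^2 + 5*m + 6) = (m - 4)*(m + 3)*(m + 2)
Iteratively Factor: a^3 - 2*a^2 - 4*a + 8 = (a - 2)*(a^2 - 4) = (a - 2)*(a + 2)*(a - 2)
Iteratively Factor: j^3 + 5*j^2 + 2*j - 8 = (j + 4)*(j^2 + j - 2) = (j - 1)*(j + 4)*(j + 2)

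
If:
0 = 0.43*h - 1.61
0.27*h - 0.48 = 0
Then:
No Solution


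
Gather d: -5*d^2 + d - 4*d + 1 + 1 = -5*d^2 - 3*d + 2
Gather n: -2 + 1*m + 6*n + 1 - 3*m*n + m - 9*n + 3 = 2*m + n*(-3*m - 3) + 2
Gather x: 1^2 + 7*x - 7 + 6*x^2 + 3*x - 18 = 6*x^2 + 10*x - 24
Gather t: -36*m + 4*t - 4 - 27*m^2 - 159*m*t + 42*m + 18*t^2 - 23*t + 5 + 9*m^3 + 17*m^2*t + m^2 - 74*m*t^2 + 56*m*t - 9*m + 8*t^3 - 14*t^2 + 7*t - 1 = 9*m^3 - 26*m^2 - 3*m + 8*t^3 + t^2*(4 - 74*m) + t*(17*m^2 - 103*m - 12)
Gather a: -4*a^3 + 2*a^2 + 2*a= -4*a^3 + 2*a^2 + 2*a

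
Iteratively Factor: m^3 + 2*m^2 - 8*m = (m)*(m^2 + 2*m - 8) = m*(m + 4)*(m - 2)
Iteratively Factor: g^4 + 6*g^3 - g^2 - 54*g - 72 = (g + 3)*(g^3 + 3*g^2 - 10*g - 24) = (g + 2)*(g + 3)*(g^2 + g - 12) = (g + 2)*(g + 3)*(g + 4)*(g - 3)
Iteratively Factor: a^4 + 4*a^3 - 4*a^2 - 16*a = (a)*(a^3 + 4*a^2 - 4*a - 16) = a*(a + 4)*(a^2 - 4) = a*(a + 2)*(a + 4)*(a - 2)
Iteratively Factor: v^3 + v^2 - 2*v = (v + 2)*(v^2 - v) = v*(v + 2)*(v - 1)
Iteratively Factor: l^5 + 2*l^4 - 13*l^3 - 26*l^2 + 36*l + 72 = (l - 2)*(l^4 + 4*l^3 - 5*l^2 - 36*l - 36) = (l - 2)*(l + 2)*(l^3 + 2*l^2 - 9*l - 18) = (l - 2)*(l + 2)^2*(l^2 - 9) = (l - 2)*(l + 2)^2*(l + 3)*(l - 3)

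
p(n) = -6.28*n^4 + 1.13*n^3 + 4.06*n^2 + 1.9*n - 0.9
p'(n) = -25.12*n^3 + 3.39*n^2 + 8.12*n + 1.9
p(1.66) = -29.08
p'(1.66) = -90.19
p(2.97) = -418.48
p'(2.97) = -602.18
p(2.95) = -406.56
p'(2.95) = -589.53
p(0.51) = 0.85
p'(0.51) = 3.59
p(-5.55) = -6037.99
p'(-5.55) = 4355.62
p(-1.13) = -9.73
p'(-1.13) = 33.30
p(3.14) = -530.41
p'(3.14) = -716.87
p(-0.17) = -1.12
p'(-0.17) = 0.74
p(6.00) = -7738.14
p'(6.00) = -5253.26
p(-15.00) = -320854.65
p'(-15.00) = 85422.85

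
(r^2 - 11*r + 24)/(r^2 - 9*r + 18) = (r - 8)/(r - 6)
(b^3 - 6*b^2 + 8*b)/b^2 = b - 6 + 8/b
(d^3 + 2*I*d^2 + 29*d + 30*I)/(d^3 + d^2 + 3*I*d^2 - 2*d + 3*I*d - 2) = (d^2 + I*d + 30)/(d^2 + d*(1 + 2*I) + 2*I)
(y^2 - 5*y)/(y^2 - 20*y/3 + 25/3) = 3*y/(3*y - 5)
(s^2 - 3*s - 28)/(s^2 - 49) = (s + 4)/(s + 7)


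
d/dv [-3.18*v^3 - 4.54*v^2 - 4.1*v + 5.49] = -9.54*v^2 - 9.08*v - 4.1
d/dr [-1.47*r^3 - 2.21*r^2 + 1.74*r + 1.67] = -4.41*r^2 - 4.42*r + 1.74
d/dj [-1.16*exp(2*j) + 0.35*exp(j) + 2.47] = (0.35 - 2.32*exp(j))*exp(j)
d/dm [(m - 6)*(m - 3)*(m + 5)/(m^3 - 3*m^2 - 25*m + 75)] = 1/(m^2 - 10*m + 25)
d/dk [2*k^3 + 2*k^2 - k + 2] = 6*k^2 + 4*k - 1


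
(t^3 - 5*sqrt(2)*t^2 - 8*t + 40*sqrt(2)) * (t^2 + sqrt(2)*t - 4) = t^5 - 4*sqrt(2)*t^4 - 22*t^3 + 52*sqrt(2)*t^2 + 112*t - 160*sqrt(2)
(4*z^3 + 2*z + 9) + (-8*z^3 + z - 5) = -4*z^3 + 3*z + 4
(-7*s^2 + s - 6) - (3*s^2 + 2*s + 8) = -10*s^2 - s - 14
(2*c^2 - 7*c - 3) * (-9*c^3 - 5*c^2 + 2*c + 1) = -18*c^5 + 53*c^4 + 66*c^3 + 3*c^2 - 13*c - 3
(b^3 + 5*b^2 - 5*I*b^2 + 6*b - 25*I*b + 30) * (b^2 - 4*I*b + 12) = b^5 + 5*b^4 - 9*I*b^4 - 2*b^3 - 45*I*b^3 - 10*b^2 - 84*I*b^2 + 72*b - 420*I*b + 360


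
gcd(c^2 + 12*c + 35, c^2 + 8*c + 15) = c + 5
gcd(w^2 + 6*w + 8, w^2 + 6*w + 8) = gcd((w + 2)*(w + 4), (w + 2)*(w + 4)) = w^2 + 6*w + 8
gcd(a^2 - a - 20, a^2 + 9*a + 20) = a + 4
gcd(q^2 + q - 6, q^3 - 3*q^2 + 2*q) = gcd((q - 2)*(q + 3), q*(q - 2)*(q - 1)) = q - 2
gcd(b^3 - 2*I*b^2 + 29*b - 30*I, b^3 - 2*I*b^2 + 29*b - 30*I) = b^3 - 2*I*b^2 + 29*b - 30*I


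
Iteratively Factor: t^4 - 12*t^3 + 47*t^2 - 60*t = (t - 5)*(t^3 - 7*t^2 + 12*t) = (t - 5)*(t - 4)*(t^2 - 3*t) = t*(t - 5)*(t - 4)*(t - 3)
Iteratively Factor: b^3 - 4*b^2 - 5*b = (b)*(b^2 - 4*b - 5) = b*(b + 1)*(b - 5)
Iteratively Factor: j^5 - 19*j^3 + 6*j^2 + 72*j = (j - 3)*(j^4 + 3*j^3 - 10*j^2 - 24*j) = (j - 3)^2*(j^3 + 6*j^2 + 8*j) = (j - 3)^2*(j + 4)*(j^2 + 2*j) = j*(j - 3)^2*(j + 4)*(j + 2)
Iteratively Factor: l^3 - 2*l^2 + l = (l)*(l^2 - 2*l + 1) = l*(l - 1)*(l - 1)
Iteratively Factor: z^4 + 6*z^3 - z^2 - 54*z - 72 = (z + 3)*(z^3 + 3*z^2 - 10*z - 24) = (z + 2)*(z + 3)*(z^2 + z - 12) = (z + 2)*(z + 3)*(z + 4)*(z - 3)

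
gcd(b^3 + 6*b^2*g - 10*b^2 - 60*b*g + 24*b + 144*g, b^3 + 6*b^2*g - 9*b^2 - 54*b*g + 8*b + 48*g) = b + 6*g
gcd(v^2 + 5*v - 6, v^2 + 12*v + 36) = v + 6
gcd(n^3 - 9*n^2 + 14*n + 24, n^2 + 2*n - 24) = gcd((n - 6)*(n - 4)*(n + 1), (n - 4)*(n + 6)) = n - 4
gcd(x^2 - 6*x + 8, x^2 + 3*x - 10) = x - 2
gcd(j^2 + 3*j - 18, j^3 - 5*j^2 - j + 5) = 1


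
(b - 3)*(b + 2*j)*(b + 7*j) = b^3 + 9*b^2*j - 3*b^2 + 14*b*j^2 - 27*b*j - 42*j^2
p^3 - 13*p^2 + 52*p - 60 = (p - 6)*(p - 5)*(p - 2)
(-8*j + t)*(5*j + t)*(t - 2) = -40*j^2*t + 80*j^2 - 3*j*t^2 + 6*j*t + t^3 - 2*t^2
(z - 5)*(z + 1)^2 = z^3 - 3*z^2 - 9*z - 5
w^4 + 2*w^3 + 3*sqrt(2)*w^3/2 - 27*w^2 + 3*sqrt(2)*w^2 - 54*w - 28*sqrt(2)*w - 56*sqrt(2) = (w + 2)*(w - 7*sqrt(2)/2)*(w + sqrt(2))*(w + 4*sqrt(2))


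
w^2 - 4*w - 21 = (w - 7)*(w + 3)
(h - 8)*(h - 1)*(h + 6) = h^3 - 3*h^2 - 46*h + 48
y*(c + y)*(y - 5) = c*y^2 - 5*c*y + y^3 - 5*y^2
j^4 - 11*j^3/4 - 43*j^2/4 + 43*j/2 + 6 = (j - 4)*(j - 2)*(j + 1/4)*(j + 3)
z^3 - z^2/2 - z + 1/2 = (z - 1)*(z - 1/2)*(z + 1)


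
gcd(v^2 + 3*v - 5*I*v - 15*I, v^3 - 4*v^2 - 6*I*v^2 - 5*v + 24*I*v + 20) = v - 5*I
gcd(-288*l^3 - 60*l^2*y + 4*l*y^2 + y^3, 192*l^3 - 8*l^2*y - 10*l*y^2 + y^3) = -8*l + y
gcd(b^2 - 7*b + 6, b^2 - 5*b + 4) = b - 1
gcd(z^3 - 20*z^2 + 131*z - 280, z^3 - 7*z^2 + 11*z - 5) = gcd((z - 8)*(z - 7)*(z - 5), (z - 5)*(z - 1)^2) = z - 5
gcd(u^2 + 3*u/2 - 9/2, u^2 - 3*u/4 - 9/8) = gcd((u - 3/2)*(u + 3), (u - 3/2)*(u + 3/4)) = u - 3/2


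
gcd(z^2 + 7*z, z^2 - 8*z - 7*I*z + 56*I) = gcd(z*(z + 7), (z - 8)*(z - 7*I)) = 1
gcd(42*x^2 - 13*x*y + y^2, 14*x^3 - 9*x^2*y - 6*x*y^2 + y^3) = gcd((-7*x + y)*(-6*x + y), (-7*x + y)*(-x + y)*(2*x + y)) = 7*x - y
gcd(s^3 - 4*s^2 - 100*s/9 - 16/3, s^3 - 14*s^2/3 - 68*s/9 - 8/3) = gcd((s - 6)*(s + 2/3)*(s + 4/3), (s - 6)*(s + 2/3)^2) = s^2 - 16*s/3 - 4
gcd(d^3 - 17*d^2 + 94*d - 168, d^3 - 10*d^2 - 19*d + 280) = d - 7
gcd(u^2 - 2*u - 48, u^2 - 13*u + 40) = u - 8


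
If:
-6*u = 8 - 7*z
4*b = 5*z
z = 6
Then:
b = 15/2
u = 17/3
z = 6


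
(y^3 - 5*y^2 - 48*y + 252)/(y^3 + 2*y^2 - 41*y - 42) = (y - 6)/(y + 1)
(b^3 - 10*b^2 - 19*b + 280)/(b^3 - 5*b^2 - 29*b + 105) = (b - 8)/(b - 3)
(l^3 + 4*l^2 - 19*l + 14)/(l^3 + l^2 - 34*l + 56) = (l - 1)/(l - 4)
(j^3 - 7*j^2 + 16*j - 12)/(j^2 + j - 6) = (j^2 - 5*j + 6)/(j + 3)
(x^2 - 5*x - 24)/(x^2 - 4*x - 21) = (x - 8)/(x - 7)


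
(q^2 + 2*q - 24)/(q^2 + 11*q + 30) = (q - 4)/(q + 5)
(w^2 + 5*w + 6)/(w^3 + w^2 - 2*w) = (w + 3)/(w*(w - 1))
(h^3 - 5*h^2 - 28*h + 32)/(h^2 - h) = h - 4 - 32/h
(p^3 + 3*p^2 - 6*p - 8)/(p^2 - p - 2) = p + 4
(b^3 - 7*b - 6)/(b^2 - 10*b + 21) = (b^2 + 3*b + 2)/(b - 7)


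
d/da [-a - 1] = -1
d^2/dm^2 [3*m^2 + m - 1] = 6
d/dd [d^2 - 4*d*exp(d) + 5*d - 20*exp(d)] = -4*d*exp(d) + 2*d - 24*exp(d) + 5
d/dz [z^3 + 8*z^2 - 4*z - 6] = 3*z^2 + 16*z - 4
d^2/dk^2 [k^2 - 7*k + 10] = 2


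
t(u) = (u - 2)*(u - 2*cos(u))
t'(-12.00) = -42.71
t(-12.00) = 191.63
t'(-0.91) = -0.45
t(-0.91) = 6.22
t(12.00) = 103.12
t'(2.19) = 3.85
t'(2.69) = 5.78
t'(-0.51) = -2.31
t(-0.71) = 6.03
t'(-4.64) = -24.38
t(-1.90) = 4.89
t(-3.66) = 10.88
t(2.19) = 0.64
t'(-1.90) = 2.23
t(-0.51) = 5.66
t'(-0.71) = -1.40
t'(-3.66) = -13.19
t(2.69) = 3.10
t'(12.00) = 9.58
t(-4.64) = 29.85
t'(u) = u + (u - 2)*(2*sin(u) + 1) - 2*cos(u)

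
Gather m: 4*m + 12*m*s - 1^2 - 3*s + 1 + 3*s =m*(12*s + 4)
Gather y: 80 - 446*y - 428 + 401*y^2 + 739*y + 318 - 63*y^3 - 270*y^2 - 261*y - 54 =-63*y^3 + 131*y^2 + 32*y - 84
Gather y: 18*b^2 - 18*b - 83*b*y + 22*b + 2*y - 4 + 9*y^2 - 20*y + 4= 18*b^2 + 4*b + 9*y^2 + y*(-83*b - 18)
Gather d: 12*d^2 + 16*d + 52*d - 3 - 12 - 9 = 12*d^2 + 68*d - 24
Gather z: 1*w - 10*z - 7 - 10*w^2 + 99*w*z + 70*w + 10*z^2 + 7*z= -10*w^2 + 71*w + 10*z^2 + z*(99*w - 3) - 7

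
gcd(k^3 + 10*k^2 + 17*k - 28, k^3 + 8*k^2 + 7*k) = k + 7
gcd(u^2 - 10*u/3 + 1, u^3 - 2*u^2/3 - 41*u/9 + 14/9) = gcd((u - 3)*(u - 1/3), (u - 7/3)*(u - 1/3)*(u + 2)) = u - 1/3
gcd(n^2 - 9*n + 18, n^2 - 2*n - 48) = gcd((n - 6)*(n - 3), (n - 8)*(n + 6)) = 1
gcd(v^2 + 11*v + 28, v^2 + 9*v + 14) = v + 7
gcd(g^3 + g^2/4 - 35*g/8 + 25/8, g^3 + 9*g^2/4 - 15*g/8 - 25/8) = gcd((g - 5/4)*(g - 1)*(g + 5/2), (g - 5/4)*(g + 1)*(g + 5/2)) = g^2 + 5*g/4 - 25/8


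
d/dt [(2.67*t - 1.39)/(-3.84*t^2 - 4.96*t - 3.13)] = (10.2528*t^2 - 10.6752*t - 15.2515)/(14.7456*t^4 + 38.0928*t^3 + 48.64*t^2 + 31.0496*t + 9.7969)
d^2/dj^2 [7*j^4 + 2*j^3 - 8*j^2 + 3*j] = 84*j^2 + 12*j - 16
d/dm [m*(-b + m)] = -b + 2*m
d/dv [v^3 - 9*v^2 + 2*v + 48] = 3*v^2 - 18*v + 2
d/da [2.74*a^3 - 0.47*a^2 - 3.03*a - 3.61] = 8.22*a^2 - 0.94*a - 3.03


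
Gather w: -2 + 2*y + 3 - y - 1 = y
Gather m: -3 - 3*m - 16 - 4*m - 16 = -7*m - 35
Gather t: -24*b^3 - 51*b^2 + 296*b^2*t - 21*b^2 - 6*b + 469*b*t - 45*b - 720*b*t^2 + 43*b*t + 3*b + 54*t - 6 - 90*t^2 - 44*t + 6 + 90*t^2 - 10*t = -24*b^3 - 72*b^2 - 720*b*t^2 - 48*b + t*(296*b^2 + 512*b)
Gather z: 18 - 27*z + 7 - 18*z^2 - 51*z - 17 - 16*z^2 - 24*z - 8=-34*z^2 - 102*z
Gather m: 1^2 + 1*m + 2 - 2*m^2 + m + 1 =-2*m^2 + 2*m + 4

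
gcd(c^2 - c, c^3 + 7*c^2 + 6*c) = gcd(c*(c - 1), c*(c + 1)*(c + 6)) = c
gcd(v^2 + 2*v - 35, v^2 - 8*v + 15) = v - 5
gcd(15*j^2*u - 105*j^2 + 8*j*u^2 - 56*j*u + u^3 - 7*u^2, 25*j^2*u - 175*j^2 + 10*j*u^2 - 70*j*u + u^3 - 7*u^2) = 5*j*u - 35*j + u^2 - 7*u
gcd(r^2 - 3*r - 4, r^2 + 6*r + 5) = r + 1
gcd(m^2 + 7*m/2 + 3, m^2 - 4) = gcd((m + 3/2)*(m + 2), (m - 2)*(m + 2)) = m + 2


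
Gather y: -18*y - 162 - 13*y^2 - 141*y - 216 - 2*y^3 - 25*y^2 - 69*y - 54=-2*y^3 - 38*y^2 - 228*y - 432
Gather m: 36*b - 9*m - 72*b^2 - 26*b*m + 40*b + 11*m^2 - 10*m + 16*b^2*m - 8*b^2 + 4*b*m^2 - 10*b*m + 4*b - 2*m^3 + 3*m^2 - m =-80*b^2 + 80*b - 2*m^3 + m^2*(4*b + 14) + m*(16*b^2 - 36*b - 20)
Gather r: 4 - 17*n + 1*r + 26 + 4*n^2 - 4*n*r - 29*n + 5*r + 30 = 4*n^2 - 46*n + r*(6 - 4*n) + 60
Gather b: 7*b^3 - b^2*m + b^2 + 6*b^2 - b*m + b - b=7*b^3 + b^2*(7 - m) - b*m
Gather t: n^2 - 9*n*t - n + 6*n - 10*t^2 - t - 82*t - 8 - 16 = n^2 + 5*n - 10*t^2 + t*(-9*n - 83) - 24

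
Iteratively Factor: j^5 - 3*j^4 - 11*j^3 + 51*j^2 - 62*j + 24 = (j - 1)*(j^4 - 2*j^3 - 13*j^2 + 38*j - 24) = (j - 1)^2*(j^3 - j^2 - 14*j + 24) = (j - 3)*(j - 1)^2*(j^2 + 2*j - 8) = (j - 3)*(j - 2)*(j - 1)^2*(j + 4)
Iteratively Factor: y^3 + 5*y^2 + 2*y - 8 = (y + 2)*(y^2 + 3*y - 4) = (y - 1)*(y + 2)*(y + 4)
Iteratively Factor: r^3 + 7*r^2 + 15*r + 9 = (r + 3)*(r^2 + 4*r + 3) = (r + 1)*(r + 3)*(r + 3)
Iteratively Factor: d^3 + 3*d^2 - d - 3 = (d + 3)*(d^2 - 1) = (d + 1)*(d + 3)*(d - 1)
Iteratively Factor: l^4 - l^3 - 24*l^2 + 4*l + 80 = (l - 5)*(l^3 + 4*l^2 - 4*l - 16) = (l - 5)*(l + 4)*(l^2 - 4) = (l - 5)*(l - 2)*(l + 4)*(l + 2)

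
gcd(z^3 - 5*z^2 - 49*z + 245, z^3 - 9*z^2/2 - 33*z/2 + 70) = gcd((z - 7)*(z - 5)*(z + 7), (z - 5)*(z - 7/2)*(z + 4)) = z - 5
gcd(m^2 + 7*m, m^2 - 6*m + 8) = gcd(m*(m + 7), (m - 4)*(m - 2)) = 1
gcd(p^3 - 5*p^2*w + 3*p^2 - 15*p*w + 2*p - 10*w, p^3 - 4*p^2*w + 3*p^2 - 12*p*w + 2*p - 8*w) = p^2 + 3*p + 2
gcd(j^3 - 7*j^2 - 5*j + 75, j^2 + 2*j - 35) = j - 5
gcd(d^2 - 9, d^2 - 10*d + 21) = d - 3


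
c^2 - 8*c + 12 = (c - 6)*(c - 2)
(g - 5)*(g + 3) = g^2 - 2*g - 15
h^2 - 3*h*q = h*(h - 3*q)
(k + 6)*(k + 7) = k^2 + 13*k + 42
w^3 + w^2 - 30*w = w*(w - 5)*(w + 6)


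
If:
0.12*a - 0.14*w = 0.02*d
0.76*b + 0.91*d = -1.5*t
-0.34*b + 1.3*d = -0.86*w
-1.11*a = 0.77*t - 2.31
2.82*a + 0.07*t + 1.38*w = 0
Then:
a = -0.12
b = -4.72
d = -1.29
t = 3.17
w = 0.08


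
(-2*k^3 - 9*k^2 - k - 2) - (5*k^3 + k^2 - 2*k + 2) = -7*k^3 - 10*k^2 + k - 4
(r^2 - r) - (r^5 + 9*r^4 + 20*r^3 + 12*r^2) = -r^5 - 9*r^4 - 20*r^3 - 11*r^2 - r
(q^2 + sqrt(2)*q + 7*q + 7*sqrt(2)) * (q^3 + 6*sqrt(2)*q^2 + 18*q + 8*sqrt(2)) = q^5 + 7*q^4 + 7*sqrt(2)*q^4 + 30*q^3 + 49*sqrt(2)*q^3 + 26*sqrt(2)*q^2 + 210*q^2 + 16*q + 182*sqrt(2)*q + 112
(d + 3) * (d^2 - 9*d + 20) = d^3 - 6*d^2 - 7*d + 60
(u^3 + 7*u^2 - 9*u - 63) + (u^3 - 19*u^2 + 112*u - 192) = 2*u^3 - 12*u^2 + 103*u - 255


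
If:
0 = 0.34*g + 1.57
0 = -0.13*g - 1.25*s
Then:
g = -4.62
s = 0.48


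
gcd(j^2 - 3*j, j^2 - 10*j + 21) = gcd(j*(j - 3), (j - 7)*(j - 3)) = j - 3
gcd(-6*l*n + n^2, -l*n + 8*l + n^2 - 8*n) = 1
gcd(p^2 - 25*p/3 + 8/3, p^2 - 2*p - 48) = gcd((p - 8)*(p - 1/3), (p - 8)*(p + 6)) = p - 8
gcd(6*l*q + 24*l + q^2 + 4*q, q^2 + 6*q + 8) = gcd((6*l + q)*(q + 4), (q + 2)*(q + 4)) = q + 4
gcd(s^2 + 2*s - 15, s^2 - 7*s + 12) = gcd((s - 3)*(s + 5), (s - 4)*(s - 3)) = s - 3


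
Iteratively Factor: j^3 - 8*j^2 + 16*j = (j - 4)*(j^2 - 4*j) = j*(j - 4)*(j - 4)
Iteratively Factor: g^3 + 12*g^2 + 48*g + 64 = (g + 4)*(g^2 + 8*g + 16) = (g + 4)^2*(g + 4)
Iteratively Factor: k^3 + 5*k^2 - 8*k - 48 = (k + 4)*(k^2 + k - 12) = (k + 4)^2*(k - 3)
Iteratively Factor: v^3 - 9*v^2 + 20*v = (v - 4)*(v^2 - 5*v) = v*(v - 4)*(v - 5)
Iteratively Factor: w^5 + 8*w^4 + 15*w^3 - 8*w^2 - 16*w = (w - 1)*(w^4 + 9*w^3 + 24*w^2 + 16*w) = w*(w - 1)*(w^3 + 9*w^2 + 24*w + 16) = w*(w - 1)*(w + 4)*(w^2 + 5*w + 4) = w*(w - 1)*(w + 4)^2*(w + 1)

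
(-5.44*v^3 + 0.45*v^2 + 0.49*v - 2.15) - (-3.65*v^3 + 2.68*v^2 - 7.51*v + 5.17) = -1.79*v^3 - 2.23*v^2 + 8.0*v - 7.32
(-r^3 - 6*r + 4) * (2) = -2*r^3 - 12*r + 8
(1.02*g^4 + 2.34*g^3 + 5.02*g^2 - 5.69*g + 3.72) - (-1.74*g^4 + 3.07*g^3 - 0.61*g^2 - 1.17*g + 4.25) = 2.76*g^4 - 0.73*g^3 + 5.63*g^2 - 4.52*g - 0.53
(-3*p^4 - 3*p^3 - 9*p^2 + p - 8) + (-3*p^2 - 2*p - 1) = -3*p^4 - 3*p^3 - 12*p^2 - p - 9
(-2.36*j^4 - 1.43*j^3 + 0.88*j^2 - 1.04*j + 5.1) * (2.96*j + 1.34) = -6.9856*j^5 - 7.3952*j^4 + 0.6886*j^3 - 1.8992*j^2 + 13.7024*j + 6.834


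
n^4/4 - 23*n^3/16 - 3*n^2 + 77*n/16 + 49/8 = (n/2 + 1/2)*(n/2 + 1)*(n - 7)*(n - 7/4)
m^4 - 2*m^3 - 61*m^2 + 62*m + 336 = (m - 8)*(m - 3)*(m + 2)*(m + 7)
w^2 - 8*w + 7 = (w - 7)*(w - 1)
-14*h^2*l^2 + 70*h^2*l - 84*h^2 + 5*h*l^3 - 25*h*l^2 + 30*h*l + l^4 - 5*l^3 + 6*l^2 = (-2*h + l)*(7*h + l)*(l - 3)*(l - 2)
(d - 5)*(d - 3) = d^2 - 8*d + 15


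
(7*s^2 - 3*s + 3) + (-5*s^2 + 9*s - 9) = 2*s^2 + 6*s - 6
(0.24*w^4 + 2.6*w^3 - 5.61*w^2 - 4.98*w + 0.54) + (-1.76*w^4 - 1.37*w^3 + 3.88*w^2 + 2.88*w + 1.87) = -1.52*w^4 + 1.23*w^3 - 1.73*w^2 - 2.1*w + 2.41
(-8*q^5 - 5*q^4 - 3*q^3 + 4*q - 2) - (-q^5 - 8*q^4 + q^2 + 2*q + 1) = -7*q^5 + 3*q^4 - 3*q^3 - q^2 + 2*q - 3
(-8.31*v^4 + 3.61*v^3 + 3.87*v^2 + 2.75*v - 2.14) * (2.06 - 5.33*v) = 44.2923*v^5 - 36.3599*v^4 - 13.1905*v^3 - 6.6853*v^2 + 17.0712*v - 4.4084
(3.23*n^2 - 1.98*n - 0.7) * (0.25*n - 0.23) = 0.8075*n^3 - 1.2379*n^2 + 0.2804*n + 0.161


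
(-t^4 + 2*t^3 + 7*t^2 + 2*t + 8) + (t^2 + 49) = -t^4 + 2*t^3 + 8*t^2 + 2*t + 57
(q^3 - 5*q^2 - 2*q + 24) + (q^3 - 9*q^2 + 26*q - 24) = 2*q^3 - 14*q^2 + 24*q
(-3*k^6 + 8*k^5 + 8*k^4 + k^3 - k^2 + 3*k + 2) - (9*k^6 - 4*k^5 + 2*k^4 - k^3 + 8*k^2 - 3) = -12*k^6 + 12*k^5 + 6*k^4 + 2*k^3 - 9*k^2 + 3*k + 5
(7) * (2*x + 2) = 14*x + 14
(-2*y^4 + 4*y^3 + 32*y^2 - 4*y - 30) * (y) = -2*y^5 + 4*y^4 + 32*y^3 - 4*y^2 - 30*y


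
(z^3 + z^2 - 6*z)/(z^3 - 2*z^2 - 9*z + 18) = z/(z - 3)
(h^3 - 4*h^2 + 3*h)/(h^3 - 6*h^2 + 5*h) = (h - 3)/(h - 5)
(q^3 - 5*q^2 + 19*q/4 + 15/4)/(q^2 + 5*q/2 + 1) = (2*q^2 - 11*q + 15)/(2*(q + 2))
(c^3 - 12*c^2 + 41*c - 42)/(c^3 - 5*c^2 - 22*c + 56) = (c - 3)/(c + 4)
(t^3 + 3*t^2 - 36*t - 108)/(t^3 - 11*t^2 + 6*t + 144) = (t + 6)/(t - 8)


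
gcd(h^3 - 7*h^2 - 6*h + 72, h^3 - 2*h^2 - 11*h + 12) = h^2 - h - 12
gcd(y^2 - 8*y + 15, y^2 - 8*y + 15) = y^2 - 8*y + 15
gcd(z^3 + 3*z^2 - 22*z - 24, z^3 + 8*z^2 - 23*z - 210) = z + 6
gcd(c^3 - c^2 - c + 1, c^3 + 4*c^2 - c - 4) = c^2 - 1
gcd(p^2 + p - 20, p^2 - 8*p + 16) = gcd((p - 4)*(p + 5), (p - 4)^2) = p - 4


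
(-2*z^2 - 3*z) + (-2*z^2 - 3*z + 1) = -4*z^2 - 6*z + 1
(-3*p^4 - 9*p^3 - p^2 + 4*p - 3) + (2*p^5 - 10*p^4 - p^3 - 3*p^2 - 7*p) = 2*p^5 - 13*p^4 - 10*p^3 - 4*p^2 - 3*p - 3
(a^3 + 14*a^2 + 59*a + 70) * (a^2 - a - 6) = a^5 + 13*a^4 + 39*a^3 - 73*a^2 - 424*a - 420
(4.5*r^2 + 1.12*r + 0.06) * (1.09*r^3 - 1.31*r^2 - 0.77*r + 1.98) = 4.905*r^5 - 4.6742*r^4 - 4.8668*r^3 + 7.969*r^2 + 2.1714*r + 0.1188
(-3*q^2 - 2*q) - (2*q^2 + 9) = -5*q^2 - 2*q - 9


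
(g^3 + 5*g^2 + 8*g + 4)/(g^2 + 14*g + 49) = (g^3 + 5*g^2 + 8*g + 4)/(g^2 + 14*g + 49)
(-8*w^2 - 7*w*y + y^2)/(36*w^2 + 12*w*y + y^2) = (-8*w^2 - 7*w*y + y^2)/(36*w^2 + 12*w*y + y^2)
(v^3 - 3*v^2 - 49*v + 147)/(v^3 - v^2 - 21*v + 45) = (v^2 - 49)/(v^2 + 2*v - 15)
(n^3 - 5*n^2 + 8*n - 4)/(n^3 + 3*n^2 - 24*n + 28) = (n - 1)/(n + 7)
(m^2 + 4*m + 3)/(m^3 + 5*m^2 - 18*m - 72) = (m + 1)/(m^2 + 2*m - 24)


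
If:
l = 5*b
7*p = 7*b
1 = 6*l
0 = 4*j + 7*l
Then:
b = 1/30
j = -7/24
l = 1/6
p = 1/30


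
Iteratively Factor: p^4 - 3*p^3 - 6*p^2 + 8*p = (p + 2)*(p^3 - 5*p^2 + 4*p) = (p - 4)*(p + 2)*(p^2 - p) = p*(p - 4)*(p + 2)*(p - 1)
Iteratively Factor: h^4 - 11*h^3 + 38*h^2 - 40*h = (h)*(h^3 - 11*h^2 + 38*h - 40) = h*(h - 4)*(h^2 - 7*h + 10) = h*(h - 4)*(h - 2)*(h - 5)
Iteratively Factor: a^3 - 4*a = (a + 2)*(a^2 - 2*a) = (a - 2)*(a + 2)*(a)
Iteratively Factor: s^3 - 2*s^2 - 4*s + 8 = (s + 2)*(s^2 - 4*s + 4) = (s - 2)*(s + 2)*(s - 2)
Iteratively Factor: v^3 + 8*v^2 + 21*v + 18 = (v + 2)*(v^2 + 6*v + 9) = (v + 2)*(v + 3)*(v + 3)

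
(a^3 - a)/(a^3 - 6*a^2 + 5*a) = (a + 1)/(a - 5)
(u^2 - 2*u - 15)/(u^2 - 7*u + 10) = (u + 3)/(u - 2)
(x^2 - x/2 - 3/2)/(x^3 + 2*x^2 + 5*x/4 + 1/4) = 2*(2*x - 3)/(4*x^2 + 4*x + 1)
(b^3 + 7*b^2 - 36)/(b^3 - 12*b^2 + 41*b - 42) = (b^2 + 9*b + 18)/(b^2 - 10*b + 21)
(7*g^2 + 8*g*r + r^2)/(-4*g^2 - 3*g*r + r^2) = (7*g + r)/(-4*g + r)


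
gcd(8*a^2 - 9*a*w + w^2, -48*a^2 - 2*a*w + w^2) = -8*a + w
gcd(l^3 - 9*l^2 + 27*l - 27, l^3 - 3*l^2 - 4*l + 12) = l - 3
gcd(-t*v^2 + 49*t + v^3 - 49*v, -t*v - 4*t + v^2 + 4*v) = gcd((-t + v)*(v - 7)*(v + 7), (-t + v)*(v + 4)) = t - v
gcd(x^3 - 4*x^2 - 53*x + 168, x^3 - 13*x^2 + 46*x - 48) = x^2 - 11*x + 24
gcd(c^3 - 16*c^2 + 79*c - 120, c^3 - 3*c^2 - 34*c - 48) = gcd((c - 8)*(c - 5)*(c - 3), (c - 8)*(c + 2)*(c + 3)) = c - 8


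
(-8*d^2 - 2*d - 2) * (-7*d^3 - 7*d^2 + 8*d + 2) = 56*d^5 + 70*d^4 - 36*d^3 - 18*d^2 - 20*d - 4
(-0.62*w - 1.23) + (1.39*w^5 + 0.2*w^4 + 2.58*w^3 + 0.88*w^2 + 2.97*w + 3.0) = 1.39*w^5 + 0.2*w^4 + 2.58*w^3 + 0.88*w^2 + 2.35*w + 1.77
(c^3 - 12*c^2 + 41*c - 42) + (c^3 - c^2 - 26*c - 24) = 2*c^3 - 13*c^2 + 15*c - 66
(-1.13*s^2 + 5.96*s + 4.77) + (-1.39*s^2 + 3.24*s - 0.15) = -2.52*s^2 + 9.2*s + 4.62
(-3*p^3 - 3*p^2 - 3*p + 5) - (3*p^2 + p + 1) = -3*p^3 - 6*p^2 - 4*p + 4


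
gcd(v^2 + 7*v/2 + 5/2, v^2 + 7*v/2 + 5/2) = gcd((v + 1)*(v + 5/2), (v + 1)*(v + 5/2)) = v^2 + 7*v/2 + 5/2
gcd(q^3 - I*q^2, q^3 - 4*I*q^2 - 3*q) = q^2 - I*q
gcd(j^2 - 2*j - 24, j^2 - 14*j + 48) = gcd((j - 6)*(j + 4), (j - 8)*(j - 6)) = j - 6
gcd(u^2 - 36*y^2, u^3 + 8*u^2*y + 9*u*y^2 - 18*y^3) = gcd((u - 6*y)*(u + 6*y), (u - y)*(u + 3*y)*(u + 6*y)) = u + 6*y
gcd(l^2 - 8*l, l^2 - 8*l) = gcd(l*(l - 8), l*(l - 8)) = l^2 - 8*l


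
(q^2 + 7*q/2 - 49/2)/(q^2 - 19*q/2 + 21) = (q + 7)/(q - 6)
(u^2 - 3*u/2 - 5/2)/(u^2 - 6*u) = (2*u^2 - 3*u - 5)/(2*u*(u - 6))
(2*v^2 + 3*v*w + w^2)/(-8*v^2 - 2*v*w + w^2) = (-v - w)/(4*v - w)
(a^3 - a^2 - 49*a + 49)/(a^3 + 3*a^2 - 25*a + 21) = (a - 7)/(a - 3)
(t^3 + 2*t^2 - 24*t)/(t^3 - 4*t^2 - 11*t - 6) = t*(-t^2 - 2*t + 24)/(-t^3 + 4*t^2 + 11*t + 6)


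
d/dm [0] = 0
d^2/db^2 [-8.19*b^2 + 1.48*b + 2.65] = -16.3800000000000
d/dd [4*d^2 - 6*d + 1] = 8*d - 6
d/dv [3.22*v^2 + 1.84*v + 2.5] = 6.44*v + 1.84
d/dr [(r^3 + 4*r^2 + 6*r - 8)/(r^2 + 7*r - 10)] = (r^4 + 14*r^3 - 8*r^2 - 64*r - 4)/(r^4 + 14*r^3 + 29*r^2 - 140*r + 100)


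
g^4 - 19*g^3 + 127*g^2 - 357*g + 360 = (g - 8)*(g - 5)*(g - 3)^2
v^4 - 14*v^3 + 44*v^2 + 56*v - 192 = (v - 8)*(v - 6)*(v - 2)*(v + 2)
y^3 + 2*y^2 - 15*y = y*(y - 3)*(y + 5)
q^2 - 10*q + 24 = (q - 6)*(q - 4)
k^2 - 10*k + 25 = (k - 5)^2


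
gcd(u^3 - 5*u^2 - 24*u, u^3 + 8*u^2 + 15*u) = u^2 + 3*u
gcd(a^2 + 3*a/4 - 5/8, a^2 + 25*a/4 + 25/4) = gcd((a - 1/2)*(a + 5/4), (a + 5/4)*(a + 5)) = a + 5/4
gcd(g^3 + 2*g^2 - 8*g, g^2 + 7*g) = g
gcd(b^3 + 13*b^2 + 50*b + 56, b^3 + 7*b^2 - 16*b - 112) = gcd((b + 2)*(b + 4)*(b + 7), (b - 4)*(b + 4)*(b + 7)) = b^2 + 11*b + 28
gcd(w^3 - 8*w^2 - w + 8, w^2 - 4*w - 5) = w + 1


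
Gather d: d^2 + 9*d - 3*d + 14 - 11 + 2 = d^2 + 6*d + 5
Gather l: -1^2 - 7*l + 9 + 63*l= 56*l + 8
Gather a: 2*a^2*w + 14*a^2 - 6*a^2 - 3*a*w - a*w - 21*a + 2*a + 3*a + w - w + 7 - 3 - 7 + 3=a^2*(2*w + 8) + a*(-4*w - 16)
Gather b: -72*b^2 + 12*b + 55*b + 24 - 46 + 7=-72*b^2 + 67*b - 15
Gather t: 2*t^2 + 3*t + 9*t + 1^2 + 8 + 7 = 2*t^2 + 12*t + 16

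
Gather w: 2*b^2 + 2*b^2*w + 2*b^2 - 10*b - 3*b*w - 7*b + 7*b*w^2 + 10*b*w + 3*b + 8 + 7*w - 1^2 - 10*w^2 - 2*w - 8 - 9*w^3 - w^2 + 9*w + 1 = 4*b^2 - 14*b - 9*w^3 + w^2*(7*b - 11) + w*(2*b^2 + 7*b + 14)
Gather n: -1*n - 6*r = -n - 6*r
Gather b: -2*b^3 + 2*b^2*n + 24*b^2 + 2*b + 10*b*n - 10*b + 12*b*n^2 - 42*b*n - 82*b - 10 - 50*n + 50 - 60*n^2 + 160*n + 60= -2*b^3 + b^2*(2*n + 24) + b*(12*n^2 - 32*n - 90) - 60*n^2 + 110*n + 100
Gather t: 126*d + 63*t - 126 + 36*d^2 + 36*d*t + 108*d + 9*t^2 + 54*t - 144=36*d^2 + 234*d + 9*t^2 + t*(36*d + 117) - 270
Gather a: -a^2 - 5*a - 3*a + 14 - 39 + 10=-a^2 - 8*a - 15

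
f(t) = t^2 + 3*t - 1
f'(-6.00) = -9.00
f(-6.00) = 17.00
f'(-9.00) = -15.00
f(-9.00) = 53.00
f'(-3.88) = -4.76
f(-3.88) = 2.41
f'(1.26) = 5.52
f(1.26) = 4.37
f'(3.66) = 10.32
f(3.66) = 23.38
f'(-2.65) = -2.30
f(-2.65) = -1.93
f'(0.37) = 3.74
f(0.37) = 0.25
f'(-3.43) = -3.86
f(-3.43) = 0.47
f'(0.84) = 4.68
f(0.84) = 2.23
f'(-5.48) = -7.96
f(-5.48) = 12.59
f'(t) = 2*t + 3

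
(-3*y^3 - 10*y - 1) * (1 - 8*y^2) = 24*y^5 + 77*y^3 + 8*y^2 - 10*y - 1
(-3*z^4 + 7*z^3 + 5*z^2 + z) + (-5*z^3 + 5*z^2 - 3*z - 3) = -3*z^4 + 2*z^3 + 10*z^2 - 2*z - 3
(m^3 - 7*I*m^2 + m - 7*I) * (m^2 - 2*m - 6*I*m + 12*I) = m^5 - 2*m^4 - 13*I*m^4 - 41*m^3 + 26*I*m^3 + 82*m^2 - 13*I*m^2 - 42*m + 26*I*m + 84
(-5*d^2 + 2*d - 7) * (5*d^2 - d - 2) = -25*d^4 + 15*d^3 - 27*d^2 + 3*d + 14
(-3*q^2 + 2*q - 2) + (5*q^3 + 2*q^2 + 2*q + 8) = 5*q^3 - q^2 + 4*q + 6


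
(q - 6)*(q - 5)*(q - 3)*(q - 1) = q^4 - 15*q^3 + 77*q^2 - 153*q + 90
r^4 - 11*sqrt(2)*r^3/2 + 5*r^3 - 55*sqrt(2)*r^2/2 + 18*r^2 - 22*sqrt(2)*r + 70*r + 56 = (r + 1)*(r + 4)*(r - 7*sqrt(2)/2)*(r - 2*sqrt(2))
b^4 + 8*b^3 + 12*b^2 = b^2*(b + 2)*(b + 6)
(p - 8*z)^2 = p^2 - 16*p*z + 64*z^2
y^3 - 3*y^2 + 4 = (y - 2)^2*(y + 1)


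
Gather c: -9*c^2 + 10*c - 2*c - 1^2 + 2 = -9*c^2 + 8*c + 1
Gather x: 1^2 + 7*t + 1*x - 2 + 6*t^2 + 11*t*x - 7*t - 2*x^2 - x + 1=6*t^2 + 11*t*x - 2*x^2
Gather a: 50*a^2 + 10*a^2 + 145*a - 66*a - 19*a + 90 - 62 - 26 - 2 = 60*a^2 + 60*a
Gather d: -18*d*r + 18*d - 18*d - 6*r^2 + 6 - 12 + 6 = -18*d*r - 6*r^2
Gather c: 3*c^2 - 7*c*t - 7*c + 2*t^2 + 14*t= 3*c^2 + c*(-7*t - 7) + 2*t^2 + 14*t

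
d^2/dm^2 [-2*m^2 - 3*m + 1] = -4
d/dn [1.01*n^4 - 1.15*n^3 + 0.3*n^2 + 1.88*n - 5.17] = 4.04*n^3 - 3.45*n^2 + 0.6*n + 1.88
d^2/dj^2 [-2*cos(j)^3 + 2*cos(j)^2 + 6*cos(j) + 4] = -18*sin(j)^2*cos(j) + 8*sin(j)^2 - 4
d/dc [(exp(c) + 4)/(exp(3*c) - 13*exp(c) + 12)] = 2*(2 - exp(c))*exp(c)/(exp(4*c) - 8*exp(3*c) + 22*exp(2*c) - 24*exp(c) + 9)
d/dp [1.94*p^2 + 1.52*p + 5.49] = 3.88*p + 1.52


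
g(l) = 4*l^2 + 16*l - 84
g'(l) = 8*l + 16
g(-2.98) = -96.16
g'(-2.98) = -7.84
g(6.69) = 202.06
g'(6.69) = 69.52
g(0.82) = -68.19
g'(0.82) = 22.56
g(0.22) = -80.29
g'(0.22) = 17.76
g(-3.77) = -87.47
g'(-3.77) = -14.16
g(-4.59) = -73.17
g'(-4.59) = -20.72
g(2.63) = -14.25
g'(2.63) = 37.04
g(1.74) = -44.05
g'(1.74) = 29.92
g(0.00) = -84.00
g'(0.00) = 16.00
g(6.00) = 156.00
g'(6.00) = 64.00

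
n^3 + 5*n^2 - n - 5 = (n - 1)*(n + 1)*(n + 5)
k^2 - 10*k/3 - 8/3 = (k - 4)*(k + 2/3)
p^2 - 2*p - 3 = (p - 3)*(p + 1)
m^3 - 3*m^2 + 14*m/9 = m*(m - 7/3)*(m - 2/3)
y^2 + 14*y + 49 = (y + 7)^2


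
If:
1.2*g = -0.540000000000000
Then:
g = -0.45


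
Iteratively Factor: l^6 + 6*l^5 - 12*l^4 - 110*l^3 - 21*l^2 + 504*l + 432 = (l - 3)*(l^5 + 9*l^4 + 15*l^3 - 65*l^2 - 216*l - 144) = (l - 3)*(l + 1)*(l^4 + 8*l^3 + 7*l^2 - 72*l - 144) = (l - 3)^2*(l + 1)*(l^3 + 11*l^2 + 40*l + 48) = (l - 3)^2*(l + 1)*(l + 4)*(l^2 + 7*l + 12) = (l - 3)^2*(l + 1)*(l + 4)^2*(l + 3)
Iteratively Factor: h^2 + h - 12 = (h - 3)*(h + 4)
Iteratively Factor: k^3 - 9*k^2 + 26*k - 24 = (k - 2)*(k^2 - 7*k + 12) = (k - 4)*(k - 2)*(k - 3)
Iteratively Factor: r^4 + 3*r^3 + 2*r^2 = (r)*(r^3 + 3*r^2 + 2*r) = r*(r + 2)*(r^2 + r) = r^2*(r + 2)*(r + 1)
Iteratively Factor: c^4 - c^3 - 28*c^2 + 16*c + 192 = (c - 4)*(c^3 + 3*c^2 - 16*c - 48) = (c - 4)^2*(c^2 + 7*c + 12) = (c - 4)^2*(c + 4)*(c + 3)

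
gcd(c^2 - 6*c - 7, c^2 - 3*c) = 1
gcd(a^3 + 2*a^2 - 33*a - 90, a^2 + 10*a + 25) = a + 5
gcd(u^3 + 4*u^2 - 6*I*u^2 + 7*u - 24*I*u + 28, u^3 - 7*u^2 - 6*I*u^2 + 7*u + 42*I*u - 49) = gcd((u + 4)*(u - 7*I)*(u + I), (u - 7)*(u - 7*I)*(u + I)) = u^2 - 6*I*u + 7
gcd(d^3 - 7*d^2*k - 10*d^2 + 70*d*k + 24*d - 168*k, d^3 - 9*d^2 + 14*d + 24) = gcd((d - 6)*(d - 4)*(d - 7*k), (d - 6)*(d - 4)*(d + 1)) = d^2 - 10*d + 24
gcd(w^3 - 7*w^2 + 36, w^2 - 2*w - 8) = w + 2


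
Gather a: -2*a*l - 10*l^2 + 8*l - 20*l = -2*a*l - 10*l^2 - 12*l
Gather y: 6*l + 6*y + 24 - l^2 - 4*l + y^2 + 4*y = -l^2 + 2*l + y^2 + 10*y + 24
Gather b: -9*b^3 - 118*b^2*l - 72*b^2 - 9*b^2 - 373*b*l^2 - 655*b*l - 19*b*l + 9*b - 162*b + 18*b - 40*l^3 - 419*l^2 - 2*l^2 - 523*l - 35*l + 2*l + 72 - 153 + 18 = -9*b^3 + b^2*(-118*l - 81) + b*(-373*l^2 - 674*l - 135) - 40*l^3 - 421*l^2 - 556*l - 63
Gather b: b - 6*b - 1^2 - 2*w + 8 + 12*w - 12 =-5*b + 10*w - 5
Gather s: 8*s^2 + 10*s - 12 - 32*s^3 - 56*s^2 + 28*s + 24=-32*s^3 - 48*s^2 + 38*s + 12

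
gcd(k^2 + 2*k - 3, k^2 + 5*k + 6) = k + 3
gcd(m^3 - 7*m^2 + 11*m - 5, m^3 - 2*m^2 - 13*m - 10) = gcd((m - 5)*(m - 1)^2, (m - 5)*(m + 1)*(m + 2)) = m - 5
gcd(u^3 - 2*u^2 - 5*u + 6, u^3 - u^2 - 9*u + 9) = u^2 - 4*u + 3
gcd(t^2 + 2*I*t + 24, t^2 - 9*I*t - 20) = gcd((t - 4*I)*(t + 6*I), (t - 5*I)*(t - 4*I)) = t - 4*I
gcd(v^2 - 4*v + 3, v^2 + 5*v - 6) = v - 1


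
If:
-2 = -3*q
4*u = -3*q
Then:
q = 2/3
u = -1/2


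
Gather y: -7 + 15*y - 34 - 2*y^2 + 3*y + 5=-2*y^2 + 18*y - 36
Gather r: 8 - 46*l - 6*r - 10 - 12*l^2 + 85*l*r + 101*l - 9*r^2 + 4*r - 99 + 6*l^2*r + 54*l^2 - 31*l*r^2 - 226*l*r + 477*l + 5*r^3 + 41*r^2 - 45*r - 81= 42*l^2 + 532*l + 5*r^3 + r^2*(32 - 31*l) + r*(6*l^2 - 141*l - 47) - 182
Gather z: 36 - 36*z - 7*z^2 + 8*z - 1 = -7*z^2 - 28*z + 35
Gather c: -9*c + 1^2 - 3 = -9*c - 2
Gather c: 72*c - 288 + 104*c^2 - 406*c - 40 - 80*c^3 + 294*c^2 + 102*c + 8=-80*c^3 + 398*c^2 - 232*c - 320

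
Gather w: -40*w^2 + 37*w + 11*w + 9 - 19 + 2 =-40*w^2 + 48*w - 8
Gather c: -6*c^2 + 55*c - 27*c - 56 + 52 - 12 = -6*c^2 + 28*c - 16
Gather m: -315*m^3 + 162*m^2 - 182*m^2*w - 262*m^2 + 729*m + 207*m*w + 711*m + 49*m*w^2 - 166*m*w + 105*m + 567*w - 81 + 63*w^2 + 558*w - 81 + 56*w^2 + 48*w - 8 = -315*m^3 + m^2*(-182*w - 100) + m*(49*w^2 + 41*w + 1545) + 119*w^2 + 1173*w - 170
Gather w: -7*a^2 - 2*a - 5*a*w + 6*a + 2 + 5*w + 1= -7*a^2 + 4*a + w*(5 - 5*a) + 3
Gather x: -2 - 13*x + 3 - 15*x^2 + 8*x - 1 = -15*x^2 - 5*x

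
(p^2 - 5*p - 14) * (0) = 0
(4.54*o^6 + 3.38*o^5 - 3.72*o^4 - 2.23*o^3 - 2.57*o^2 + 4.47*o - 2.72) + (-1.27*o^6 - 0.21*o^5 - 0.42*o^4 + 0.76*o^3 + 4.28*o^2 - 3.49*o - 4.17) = 3.27*o^6 + 3.17*o^5 - 4.14*o^4 - 1.47*o^3 + 1.71*o^2 + 0.98*o - 6.89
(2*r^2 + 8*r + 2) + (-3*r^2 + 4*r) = -r^2 + 12*r + 2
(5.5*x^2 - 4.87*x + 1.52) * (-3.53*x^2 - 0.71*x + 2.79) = -19.415*x^4 + 13.2861*x^3 + 13.4371*x^2 - 14.6665*x + 4.2408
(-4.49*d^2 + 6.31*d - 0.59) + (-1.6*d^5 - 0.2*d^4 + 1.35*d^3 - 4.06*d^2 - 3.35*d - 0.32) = -1.6*d^5 - 0.2*d^4 + 1.35*d^3 - 8.55*d^2 + 2.96*d - 0.91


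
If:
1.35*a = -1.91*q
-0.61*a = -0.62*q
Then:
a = 0.00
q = 0.00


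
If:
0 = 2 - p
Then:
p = 2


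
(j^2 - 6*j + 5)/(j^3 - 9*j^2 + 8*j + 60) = (j - 1)/(j^2 - 4*j - 12)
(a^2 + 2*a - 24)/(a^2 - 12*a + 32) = (a + 6)/(a - 8)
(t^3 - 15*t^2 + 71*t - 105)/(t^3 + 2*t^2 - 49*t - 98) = (t^2 - 8*t + 15)/(t^2 + 9*t + 14)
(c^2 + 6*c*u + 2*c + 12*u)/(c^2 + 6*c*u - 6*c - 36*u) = (c + 2)/(c - 6)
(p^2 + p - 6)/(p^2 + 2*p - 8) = (p + 3)/(p + 4)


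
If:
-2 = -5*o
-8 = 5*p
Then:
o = 2/5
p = -8/5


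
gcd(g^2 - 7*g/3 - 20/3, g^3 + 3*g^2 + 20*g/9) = g + 5/3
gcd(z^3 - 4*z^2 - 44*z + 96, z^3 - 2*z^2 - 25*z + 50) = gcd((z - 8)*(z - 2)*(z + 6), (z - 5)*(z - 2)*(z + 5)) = z - 2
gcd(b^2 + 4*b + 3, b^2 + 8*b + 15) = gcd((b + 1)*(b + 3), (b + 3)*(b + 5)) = b + 3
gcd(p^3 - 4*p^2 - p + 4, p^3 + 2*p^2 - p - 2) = p^2 - 1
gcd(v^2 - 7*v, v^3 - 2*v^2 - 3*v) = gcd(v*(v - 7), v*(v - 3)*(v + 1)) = v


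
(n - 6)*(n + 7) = n^2 + n - 42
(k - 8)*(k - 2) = k^2 - 10*k + 16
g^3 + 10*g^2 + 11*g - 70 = (g - 2)*(g + 5)*(g + 7)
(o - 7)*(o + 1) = o^2 - 6*o - 7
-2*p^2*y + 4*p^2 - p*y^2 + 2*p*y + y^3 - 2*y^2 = (-2*p + y)*(p + y)*(y - 2)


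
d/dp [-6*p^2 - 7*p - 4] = -12*p - 7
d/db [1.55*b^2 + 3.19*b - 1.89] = 3.1*b + 3.19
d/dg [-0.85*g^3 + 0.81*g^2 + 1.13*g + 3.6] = -2.55*g^2 + 1.62*g + 1.13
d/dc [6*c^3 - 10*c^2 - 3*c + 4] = 18*c^2 - 20*c - 3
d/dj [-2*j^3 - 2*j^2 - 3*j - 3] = -6*j^2 - 4*j - 3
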